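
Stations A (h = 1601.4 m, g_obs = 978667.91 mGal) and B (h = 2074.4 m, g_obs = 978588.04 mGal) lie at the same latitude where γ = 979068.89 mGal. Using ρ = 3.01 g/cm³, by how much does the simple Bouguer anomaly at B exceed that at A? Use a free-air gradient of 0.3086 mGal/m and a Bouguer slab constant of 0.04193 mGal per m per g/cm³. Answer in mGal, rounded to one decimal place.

6.4

Δg_SB(A) = 978667.91 − 979068.89 + 0.3086×1601.4 − 0.04193×3.01×1601.4 = -108.90 mGal
Δg_SB(B) = 978588.04 − 979068.89 + 0.3086×2074.4 − 0.04193×3.01×2074.4 = -102.50 mGal
Difference = -102.50 − (-108.90) = 6.40 mGal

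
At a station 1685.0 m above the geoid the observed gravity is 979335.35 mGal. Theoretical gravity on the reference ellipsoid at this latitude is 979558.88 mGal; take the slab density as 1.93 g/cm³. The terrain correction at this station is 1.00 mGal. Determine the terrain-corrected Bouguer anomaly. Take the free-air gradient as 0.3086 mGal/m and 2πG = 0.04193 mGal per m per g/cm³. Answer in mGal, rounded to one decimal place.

161.1

Free-air correction = 0.3086 × 1685.0 = 519.99 mGal
Free-air anomaly = 979335.35 − 979558.88 + (519.99) = 296.46 mGal
Bouguer slab correction = 0.04193 × 1.93 × 1685.0 = 136.36 mGal
Simple Bouguer anomaly = 296.46 − (136.36) = 160.10 mGal
Complete Bouguer anomaly = 160.10 + 1.00 = 161.10 mGal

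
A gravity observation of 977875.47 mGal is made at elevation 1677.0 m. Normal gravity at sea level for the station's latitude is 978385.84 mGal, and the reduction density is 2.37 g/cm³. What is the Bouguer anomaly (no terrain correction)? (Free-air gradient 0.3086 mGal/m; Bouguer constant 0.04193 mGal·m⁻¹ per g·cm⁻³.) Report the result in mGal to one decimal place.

Free-air correction = 0.3086 × 1677.0 = 517.52 mGal
Free-air anomaly = 977875.47 − 978385.84 + (517.52) = 7.15 mGal
Bouguer slab correction = 0.04193 × 2.37 × 1677.0 = 166.65 mGal
Simple Bouguer anomaly = 7.15 − (166.65) = -159.50 mGal

-159.5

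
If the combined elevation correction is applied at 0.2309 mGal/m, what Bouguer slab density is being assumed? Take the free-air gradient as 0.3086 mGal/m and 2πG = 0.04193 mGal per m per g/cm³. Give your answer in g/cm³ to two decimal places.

1.85

0.2309 = 0.3086 − 0.04193 × ρ
ρ = (0.3086 − 0.2309) / 0.04193 = 1.85 g/cm³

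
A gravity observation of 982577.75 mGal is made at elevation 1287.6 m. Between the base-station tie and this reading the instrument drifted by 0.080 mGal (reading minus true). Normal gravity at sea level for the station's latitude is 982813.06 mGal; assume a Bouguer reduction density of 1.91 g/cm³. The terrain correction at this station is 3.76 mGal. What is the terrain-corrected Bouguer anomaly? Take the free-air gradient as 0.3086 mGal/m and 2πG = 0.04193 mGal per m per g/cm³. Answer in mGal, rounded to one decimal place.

62.6

Drift-corrected reading = 982577.75 − (0.080) = 982577.670 mGal
Free-air correction = 0.3086 × 1287.6 = 397.35 mGal
Free-air anomaly = 982577.670 − 982813.06 + (397.35) = 161.960 mGal
Bouguer slab correction = 0.04193 × 1.91 × 1287.6 = 103.12 mGal
Simple Bouguer anomaly = 161.960 − (103.12) = 58.840 mGal
Complete Bouguer anomaly = 58.840 + 3.76 = 62.600 mGal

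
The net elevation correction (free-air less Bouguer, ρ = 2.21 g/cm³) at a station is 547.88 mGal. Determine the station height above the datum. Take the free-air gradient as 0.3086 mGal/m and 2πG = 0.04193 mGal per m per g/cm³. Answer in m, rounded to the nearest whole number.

2537

Combined gradient = 0.3086 − 0.04193 × 2.21 = 0.2159347 mGal/m
h = 547.88 / 0.2159347 = 2537.25 m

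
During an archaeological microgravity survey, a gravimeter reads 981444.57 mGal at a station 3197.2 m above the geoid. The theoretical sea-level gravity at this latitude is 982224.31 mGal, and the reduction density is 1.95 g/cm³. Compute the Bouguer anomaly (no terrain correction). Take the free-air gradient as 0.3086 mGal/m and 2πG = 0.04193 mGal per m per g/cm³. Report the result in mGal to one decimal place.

-54.5

Free-air correction = 0.3086 × 3197.2 = 986.66 mGal
Free-air anomaly = 981444.57 − 982224.31 + (986.66) = 206.92 mGal
Bouguer slab correction = 0.04193 × 1.95 × 3197.2 = 261.41 mGal
Simple Bouguer anomaly = 206.92 − (261.41) = -54.49 mGal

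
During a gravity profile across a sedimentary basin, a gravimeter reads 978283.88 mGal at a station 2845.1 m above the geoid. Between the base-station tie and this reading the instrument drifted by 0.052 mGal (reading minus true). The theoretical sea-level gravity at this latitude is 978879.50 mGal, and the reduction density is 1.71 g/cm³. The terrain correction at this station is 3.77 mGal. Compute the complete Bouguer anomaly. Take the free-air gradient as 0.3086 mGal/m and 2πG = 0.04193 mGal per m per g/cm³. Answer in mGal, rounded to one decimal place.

Drift-corrected reading = 978283.88 − (0.052) = 978283.828 mGal
Free-air correction = 0.3086 × 2845.1 = 878.00 mGal
Free-air anomaly = 978283.828 − 978879.50 + (878.00) = 282.328 mGal
Bouguer slab correction = 0.04193 × 1.71 × 2845.1 = 203.99 mGal
Simple Bouguer anomaly = 282.328 − (203.99) = 78.338 mGal
Complete Bouguer anomaly = 78.338 + 3.77 = 82.108 mGal

82.1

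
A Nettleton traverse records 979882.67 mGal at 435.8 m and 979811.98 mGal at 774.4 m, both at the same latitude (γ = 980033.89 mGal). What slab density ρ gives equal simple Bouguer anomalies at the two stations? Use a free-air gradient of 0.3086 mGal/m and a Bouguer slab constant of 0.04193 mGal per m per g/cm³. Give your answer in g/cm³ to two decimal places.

Δg_obs = 979811.98 − 979882.67 = -70.69 mGal over Δh = 774.4 − 435.8 = 338.6 m
Equal Bouguer anomalies ⇒ Δg_obs + (0.3086 − 0.04193ρ)·Δh = 0
0.3086 − 0.04193ρ = −Δg_obs/Δh = 0.20877
ρ = (0.3086 − 0.20877) / 0.04193 = 2.38 g/cm³

2.38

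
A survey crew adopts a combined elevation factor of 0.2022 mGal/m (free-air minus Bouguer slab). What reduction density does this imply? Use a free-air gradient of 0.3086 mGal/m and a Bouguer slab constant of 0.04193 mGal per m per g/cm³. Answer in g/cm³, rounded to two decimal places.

2.54

0.2022 = 0.3086 − 0.04193 × ρ
ρ = (0.3086 − 0.2022) / 0.04193 = 2.54 g/cm³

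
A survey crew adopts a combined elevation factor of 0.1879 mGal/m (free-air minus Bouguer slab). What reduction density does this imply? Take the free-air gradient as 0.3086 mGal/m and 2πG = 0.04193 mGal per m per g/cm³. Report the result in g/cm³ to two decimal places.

2.88

0.1879 = 0.3086 − 0.04193 × ρ
ρ = (0.3086 − 0.1879) / 0.04193 = 2.88 g/cm³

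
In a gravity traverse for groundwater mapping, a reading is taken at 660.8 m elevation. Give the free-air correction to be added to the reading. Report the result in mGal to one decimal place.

Free-air correction = 0.3086 × 660.8 = 203.9 mGal

203.9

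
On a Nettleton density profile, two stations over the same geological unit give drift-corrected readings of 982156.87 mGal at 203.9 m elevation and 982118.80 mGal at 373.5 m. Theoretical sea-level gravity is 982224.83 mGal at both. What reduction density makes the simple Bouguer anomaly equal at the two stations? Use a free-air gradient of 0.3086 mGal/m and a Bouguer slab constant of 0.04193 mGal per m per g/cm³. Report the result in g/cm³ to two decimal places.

2.01

Δg_obs = 982118.80 − 982156.87 = -38.07 mGal over Δh = 373.5 − 203.9 = 169.6 m
Equal Bouguer anomalies ⇒ Δg_obs + (0.3086 − 0.04193ρ)·Δh = 0
0.3086 − 0.04193ρ = −Δg_obs/Δh = 0.22447
ρ = (0.3086 − 0.22447) / 0.04193 = 2.01 g/cm³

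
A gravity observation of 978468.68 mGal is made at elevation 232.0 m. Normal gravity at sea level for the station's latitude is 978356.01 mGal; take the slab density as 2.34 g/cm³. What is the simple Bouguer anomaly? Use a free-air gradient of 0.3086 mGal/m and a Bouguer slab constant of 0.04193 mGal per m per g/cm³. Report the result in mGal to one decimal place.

161.5

Free-air correction = 0.3086 × 232.0 = 71.60 mGal
Free-air anomaly = 978468.68 − 978356.01 + (71.60) = 184.27 mGal
Bouguer slab correction = 0.04193 × 2.34 × 232.0 = 22.76 mGal
Simple Bouguer anomaly = 184.27 − (22.76) = 161.51 mGal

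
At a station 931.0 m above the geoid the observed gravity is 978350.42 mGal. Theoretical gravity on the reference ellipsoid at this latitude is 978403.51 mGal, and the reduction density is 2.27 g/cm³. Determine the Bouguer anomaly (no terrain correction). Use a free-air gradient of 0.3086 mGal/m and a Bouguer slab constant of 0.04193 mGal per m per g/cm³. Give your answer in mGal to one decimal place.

145.6

Free-air correction = 0.3086 × 931.0 = 287.31 mGal
Free-air anomaly = 978350.42 − 978403.51 + (287.31) = 234.22 mGal
Bouguer slab correction = 0.04193 × 2.27 × 931.0 = 88.61 mGal
Simple Bouguer anomaly = 234.22 − (88.61) = 145.61 mGal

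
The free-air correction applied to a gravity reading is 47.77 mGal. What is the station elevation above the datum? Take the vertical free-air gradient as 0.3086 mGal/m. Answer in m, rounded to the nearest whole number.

155

h = 47.77 / 0.3086 = 154.80 m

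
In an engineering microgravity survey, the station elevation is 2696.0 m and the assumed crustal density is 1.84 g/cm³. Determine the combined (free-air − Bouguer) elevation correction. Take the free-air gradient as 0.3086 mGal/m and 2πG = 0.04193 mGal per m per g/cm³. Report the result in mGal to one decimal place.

Combined gradient = 0.3086 − 0.04193 × 1.84 = 0.2314488 mGal/m
Combined elevation correction = 0.2314488 × 2696.0 = 624.0 mGal

624.0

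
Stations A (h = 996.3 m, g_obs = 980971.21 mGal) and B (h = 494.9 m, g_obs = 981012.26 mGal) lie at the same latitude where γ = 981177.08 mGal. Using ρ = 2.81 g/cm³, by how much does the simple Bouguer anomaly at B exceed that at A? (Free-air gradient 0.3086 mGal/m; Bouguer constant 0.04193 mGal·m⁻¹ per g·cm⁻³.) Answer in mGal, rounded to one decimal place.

-54.6

Δg_SB(A) = 980971.21 − 981177.08 + 0.3086×996.3 − 0.04193×2.81×996.3 = -15.80 mGal
Δg_SB(B) = 981012.26 − 981177.08 + 0.3086×494.9 − 0.04193×2.81×494.9 = -70.40 mGal
Difference = -70.40 − (-15.80) = -54.60 mGal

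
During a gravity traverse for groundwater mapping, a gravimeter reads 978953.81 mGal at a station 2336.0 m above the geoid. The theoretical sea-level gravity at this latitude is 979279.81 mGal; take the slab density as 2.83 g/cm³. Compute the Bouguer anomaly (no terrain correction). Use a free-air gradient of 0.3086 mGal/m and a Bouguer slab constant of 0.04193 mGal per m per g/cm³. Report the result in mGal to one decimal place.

Free-air correction = 0.3086 × 2336.0 = 720.89 mGal
Free-air anomaly = 978953.81 − 979279.81 + (720.89) = 394.89 mGal
Bouguer slab correction = 0.04193 × 2.83 × 2336.0 = 277.19 mGal
Simple Bouguer anomaly = 394.89 − (277.19) = 117.70 mGal

117.7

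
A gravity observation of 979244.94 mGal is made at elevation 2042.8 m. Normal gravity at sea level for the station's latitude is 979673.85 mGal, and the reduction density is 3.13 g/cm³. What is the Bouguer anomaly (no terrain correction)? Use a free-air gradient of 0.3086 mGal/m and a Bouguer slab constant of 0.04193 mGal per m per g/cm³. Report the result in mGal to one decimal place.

-66.6

Free-air correction = 0.3086 × 2042.8 = 630.41 mGal
Free-air anomaly = 979244.94 − 979673.85 + (630.41) = 201.50 mGal
Bouguer slab correction = 0.04193 × 3.13 × 2042.8 = 268.10 mGal
Simple Bouguer anomaly = 201.50 − (268.10) = -66.60 mGal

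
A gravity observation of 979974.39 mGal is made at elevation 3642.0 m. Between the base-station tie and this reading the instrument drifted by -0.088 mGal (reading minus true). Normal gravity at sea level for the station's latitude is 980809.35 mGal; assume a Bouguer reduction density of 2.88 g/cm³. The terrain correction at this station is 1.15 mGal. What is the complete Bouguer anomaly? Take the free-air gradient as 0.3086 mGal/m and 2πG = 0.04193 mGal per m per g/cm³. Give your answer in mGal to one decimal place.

Drift-corrected reading = 979974.39 − (-0.088) = 979974.478 mGal
Free-air correction = 0.3086 × 3642.0 = 1123.92 mGal
Free-air anomaly = 979974.478 − 980809.35 + (1123.92) = 289.048 mGal
Bouguer slab correction = 0.04193 × 2.88 × 3642.0 = 439.80 mGal
Simple Bouguer anomaly = 289.048 − (439.80) = -150.752 mGal
Complete Bouguer anomaly = -150.752 + 1.15 = -149.602 mGal

-149.6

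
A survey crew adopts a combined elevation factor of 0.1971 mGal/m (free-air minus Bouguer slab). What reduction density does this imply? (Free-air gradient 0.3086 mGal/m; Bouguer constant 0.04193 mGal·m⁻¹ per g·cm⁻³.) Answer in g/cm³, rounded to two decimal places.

0.1971 = 0.3086 − 0.04193 × ρ
ρ = (0.3086 − 0.1971) / 0.04193 = 2.66 g/cm³

2.66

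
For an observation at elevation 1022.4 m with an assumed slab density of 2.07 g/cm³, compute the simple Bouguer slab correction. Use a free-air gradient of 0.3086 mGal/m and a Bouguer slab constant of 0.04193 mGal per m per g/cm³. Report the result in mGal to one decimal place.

88.7

Bouguer slab correction = 0.04193 × 2.07 × 1022.4 = 88.7 mGal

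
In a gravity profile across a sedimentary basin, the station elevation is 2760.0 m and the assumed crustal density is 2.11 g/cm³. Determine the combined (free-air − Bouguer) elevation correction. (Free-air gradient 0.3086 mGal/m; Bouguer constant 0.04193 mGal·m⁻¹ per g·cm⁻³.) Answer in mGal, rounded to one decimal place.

Combined gradient = 0.3086 − 0.04193 × 2.11 = 0.2201277 mGal/m
Combined elevation correction = 0.2201277 × 2760.0 = 607.6 mGal

607.6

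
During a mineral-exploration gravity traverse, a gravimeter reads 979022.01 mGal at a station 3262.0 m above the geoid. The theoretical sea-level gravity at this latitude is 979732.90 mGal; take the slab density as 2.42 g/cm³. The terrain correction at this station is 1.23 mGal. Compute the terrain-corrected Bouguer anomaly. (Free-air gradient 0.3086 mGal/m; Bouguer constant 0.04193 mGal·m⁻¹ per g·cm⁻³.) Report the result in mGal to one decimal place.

-34.0

Free-air correction = 0.3086 × 3262.0 = 1006.65 mGal
Free-air anomaly = 979022.01 − 979732.90 + (1006.65) = 295.76 mGal
Bouguer slab correction = 0.04193 × 2.42 × 3262.0 = 331.00 mGal
Simple Bouguer anomaly = 295.76 − (331.00) = -35.24 mGal
Complete Bouguer anomaly = -35.24 + 1.23 = -34.01 mGal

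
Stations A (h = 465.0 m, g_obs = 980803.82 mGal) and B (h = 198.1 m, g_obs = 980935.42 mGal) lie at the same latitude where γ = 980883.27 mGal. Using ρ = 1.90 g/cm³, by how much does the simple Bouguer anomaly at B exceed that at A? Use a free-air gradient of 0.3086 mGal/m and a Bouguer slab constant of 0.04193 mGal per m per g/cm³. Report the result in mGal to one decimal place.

70.5

Δg_SB(A) = 980803.82 − 980883.27 + 0.3086×465.0 − 0.04193×1.90×465.0 = 27.00 mGal
Δg_SB(B) = 980935.42 − 980883.27 + 0.3086×198.1 − 0.04193×1.90×198.1 = 97.50 mGal
Difference = 97.50 − (27.00) = 70.50 mGal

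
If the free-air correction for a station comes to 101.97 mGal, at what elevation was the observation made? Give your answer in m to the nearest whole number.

h = 101.97 / 0.3086 = 330.43 m

330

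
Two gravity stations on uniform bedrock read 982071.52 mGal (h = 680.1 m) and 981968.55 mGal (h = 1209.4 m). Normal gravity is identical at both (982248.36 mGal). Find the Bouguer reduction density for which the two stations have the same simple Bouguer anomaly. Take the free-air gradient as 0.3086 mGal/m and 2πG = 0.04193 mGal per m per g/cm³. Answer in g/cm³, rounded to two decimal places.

2.72

Δg_obs = 981968.55 − 982071.52 = -102.97 mGal over Δh = 1209.4 − 680.1 = 529.3 m
Equal Bouguer anomalies ⇒ Δg_obs + (0.3086 − 0.04193ρ)·Δh = 0
0.3086 − 0.04193ρ = −Δg_obs/Δh = 0.19454
ρ = (0.3086 − 0.19454) / 0.04193 = 2.72 g/cm³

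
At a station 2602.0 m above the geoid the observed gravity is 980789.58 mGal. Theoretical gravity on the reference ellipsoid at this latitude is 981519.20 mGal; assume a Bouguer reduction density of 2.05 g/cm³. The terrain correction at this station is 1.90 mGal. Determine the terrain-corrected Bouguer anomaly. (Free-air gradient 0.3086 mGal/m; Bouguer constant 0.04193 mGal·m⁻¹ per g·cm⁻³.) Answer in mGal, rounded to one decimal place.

Free-air correction = 0.3086 × 2602.0 = 802.98 mGal
Free-air anomaly = 980789.58 − 981519.20 + (802.98) = 73.36 mGal
Bouguer slab correction = 0.04193 × 2.05 × 2602.0 = 223.66 mGal
Simple Bouguer anomaly = 73.36 − (223.66) = -150.30 mGal
Complete Bouguer anomaly = -150.30 + 1.90 = -148.40 mGal

-148.4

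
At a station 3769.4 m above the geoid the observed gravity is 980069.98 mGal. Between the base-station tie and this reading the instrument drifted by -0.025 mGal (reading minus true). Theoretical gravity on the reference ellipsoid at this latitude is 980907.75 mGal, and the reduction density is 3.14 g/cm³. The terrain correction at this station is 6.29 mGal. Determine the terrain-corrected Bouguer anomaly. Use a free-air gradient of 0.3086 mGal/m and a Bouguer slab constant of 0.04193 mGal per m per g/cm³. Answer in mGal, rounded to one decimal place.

-164.5

Drift-corrected reading = 980069.98 − (-0.025) = 980070.005 mGal
Free-air correction = 0.3086 × 3769.4 = 1163.24 mGal
Free-air anomaly = 980070.005 − 980907.75 + (1163.24) = 325.495 mGal
Bouguer slab correction = 0.04193 × 3.14 × 3769.4 = 496.28 mGal
Simple Bouguer anomaly = 325.495 − (496.28) = -170.785 mGal
Complete Bouguer anomaly = -170.785 + 6.29 = -164.495 mGal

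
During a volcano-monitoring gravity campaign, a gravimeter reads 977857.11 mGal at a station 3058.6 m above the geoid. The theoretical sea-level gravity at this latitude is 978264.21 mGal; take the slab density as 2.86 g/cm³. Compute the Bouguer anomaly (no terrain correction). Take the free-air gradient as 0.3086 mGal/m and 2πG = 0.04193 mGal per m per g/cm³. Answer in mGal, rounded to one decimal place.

Free-air correction = 0.3086 × 3058.6 = 943.88 mGal
Free-air anomaly = 977857.11 − 978264.21 + (943.88) = 536.78 mGal
Bouguer slab correction = 0.04193 × 2.86 × 3058.6 = 366.79 mGal
Simple Bouguer anomaly = 536.78 − (366.79) = 169.99 mGal

170.0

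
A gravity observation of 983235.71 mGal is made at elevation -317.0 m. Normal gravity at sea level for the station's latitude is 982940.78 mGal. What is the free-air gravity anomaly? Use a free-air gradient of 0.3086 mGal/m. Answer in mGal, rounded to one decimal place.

197.1

Free-air correction = 0.3086 × -317.0 = -97.83 mGal
Free-air anomaly = 983235.71 − 982940.78 + (-97.83) = 197.10 mGal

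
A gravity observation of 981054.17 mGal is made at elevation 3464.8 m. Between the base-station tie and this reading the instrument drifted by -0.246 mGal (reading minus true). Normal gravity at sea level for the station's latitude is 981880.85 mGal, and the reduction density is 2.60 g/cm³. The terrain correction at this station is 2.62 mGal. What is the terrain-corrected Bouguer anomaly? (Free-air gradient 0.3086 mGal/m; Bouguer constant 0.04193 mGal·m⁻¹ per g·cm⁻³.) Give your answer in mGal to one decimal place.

Drift-corrected reading = 981054.17 − (-0.246) = 981054.416 mGal
Free-air correction = 0.3086 × 3464.8 = 1069.24 mGal
Free-air anomaly = 981054.416 − 981880.85 + (1069.24) = 242.806 mGal
Bouguer slab correction = 0.04193 × 2.60 × 3464.8 = 377.73 mGal
Simple Bouguer anomaly = 242.806 − (377.73) = -134.924 mGal
Complete Bouguer anomaly = -134.924 + 2.62 = -132.304 mGal

-132.3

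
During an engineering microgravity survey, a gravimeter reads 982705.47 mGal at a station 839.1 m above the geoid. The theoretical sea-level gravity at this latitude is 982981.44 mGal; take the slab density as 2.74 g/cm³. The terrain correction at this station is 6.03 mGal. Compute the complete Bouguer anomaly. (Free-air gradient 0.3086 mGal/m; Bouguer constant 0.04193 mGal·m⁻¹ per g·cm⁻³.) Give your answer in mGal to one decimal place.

-107.4

Free-air correction = 0.3086 × 839.1 = 258.95 mGal
Free-air anomaly = 982705.47 − 982981.44 + (258.95) = -17.02 mGal
Bouguer slab correction = 0.04193 × 2.74 × 839.1 = 96.40 mGal
Simple Bouguer anomaly = -17.02 − (96.40) = -113.42 mGal
Complete Bouguer anomaly = -113.42 + 6.03 = -107.39 mGal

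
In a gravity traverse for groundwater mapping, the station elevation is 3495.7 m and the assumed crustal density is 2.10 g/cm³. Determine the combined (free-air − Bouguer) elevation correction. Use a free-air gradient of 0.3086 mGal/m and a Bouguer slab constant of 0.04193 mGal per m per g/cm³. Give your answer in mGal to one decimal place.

Combined gradient = 0.3086 − 0.04193 × 2.10 = 0.2205470 mGal/m
Combined elevation correction = 0.2205470 × 3495.7 = 771.0 mGal

771.0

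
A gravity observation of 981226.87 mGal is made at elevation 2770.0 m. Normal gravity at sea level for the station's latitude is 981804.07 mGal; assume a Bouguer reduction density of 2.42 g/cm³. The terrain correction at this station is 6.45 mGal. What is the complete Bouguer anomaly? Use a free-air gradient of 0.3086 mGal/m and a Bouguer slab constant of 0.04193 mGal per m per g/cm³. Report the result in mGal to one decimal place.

3.0

Free-air correction = 0.3086 × 2770.0 = 854.82 mGal
Free-air anomaly = 981226.87 − 981804.07 + (854.82) = 277.62 mGal
Bouguer slab correction = 0.04193 × 2.42 × 2770.0 = 281.07 mGal
Simple Bouguer anomaly = 277.62 − (281.07) = -3.45 mGal
Complete Bouguer anomaly = -3.45 + 6.45 = 3.00 mGal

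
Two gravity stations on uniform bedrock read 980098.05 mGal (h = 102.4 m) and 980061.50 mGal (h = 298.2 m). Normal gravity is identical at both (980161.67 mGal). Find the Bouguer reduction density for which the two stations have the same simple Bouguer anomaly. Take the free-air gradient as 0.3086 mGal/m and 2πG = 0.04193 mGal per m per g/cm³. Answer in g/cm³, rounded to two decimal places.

2.91

Δg_obs = 980061.50 − 980098.05 = -36.55 mGal over Δh = 298.2 − 102.4 = 195.8 m
Equal Bouguer anomalies ⇒ Δg_obs + (0.3086 − 0.04193ρ)·Δh = 0
0.3086 − 0.04193ρ = −Δg_obs/Δh = 0.18667
ρ = (0.3086 − 0.18667) / 0.04193 = 2.91 g/cm³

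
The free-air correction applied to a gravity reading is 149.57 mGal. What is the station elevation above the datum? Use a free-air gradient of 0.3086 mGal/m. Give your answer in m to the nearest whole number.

h = 149.57 / 0.3086 = 484.67 m

485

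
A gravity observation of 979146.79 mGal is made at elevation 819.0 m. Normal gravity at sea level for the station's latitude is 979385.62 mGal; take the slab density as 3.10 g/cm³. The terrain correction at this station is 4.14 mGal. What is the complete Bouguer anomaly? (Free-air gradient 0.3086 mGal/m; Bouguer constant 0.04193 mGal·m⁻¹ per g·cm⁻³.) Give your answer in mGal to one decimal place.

-88.4

Free-air correction = 0.3086 × 819.0 = 252.74 mGal
Free-air anomaly = 979146.79 − 979385.62 + (252.74) = 13.91 mGal
Bouguer slab correction = 0.04193 × 3.10 × 819.0 = 106.46 mGal
Simple Bouguer anomaly = 13.91 − (106.46) = -92.55 mGal
Complete Bouguer anomaly = -92.55 + 4.14 = -88.41 mGal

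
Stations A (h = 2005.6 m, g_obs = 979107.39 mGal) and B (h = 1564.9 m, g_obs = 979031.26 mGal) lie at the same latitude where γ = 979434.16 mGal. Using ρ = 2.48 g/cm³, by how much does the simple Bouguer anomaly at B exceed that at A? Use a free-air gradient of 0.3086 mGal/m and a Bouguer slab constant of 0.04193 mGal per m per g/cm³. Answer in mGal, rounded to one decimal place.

-166.3

Δg_SB(A) = 979107.39 − 979434.16 + 0.3086×2005.6 − 0.04193×2.48×2005.6 = 83.60 mGal
Δg_SB(B) = 979031.26 − 979434.16 + 0.3086×1564.9 − 0.04193×2.48×1564.9 = -82.70 mGal
Difference = -82.70 − (83.60) = -166.30 mGal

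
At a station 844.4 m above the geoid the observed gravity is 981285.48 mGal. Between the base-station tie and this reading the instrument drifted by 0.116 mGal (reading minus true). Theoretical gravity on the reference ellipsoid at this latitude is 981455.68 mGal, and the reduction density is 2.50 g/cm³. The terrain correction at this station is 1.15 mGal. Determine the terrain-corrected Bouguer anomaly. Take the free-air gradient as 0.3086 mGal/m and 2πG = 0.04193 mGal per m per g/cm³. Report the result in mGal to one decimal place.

2.9

Drift-corrected reading = 981285.48 − (0.116) = 981285.364 mGal
Free-air correction = 0.3086 × 844.4 = 260.58 mGal
Free-air anomaly = 981285.364 − 981455.68 + (260.58) = 90.264 mGal
Bouguer slab correction = 0.04193 × 2.50 × 844.4 = 88.51 mGal
Simple Bouguer anomaly = 90.264 − (88.51) = 1.754 mGal
Complete Bouguer anomaly = 1.754 + 1.15 = 2.904 mGal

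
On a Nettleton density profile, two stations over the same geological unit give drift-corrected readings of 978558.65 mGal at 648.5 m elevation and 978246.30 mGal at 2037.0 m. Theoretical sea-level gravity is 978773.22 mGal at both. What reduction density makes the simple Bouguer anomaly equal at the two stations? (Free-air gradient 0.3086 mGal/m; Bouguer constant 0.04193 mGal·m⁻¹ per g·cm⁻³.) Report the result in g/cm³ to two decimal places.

Δg_obs = 978246.30 − 978558.65 = -312.35 mGal over Δh = 2037.0 − 648.5 = 1388.5 m
Equal Bouguer anomalies ⇒ Δg_obs + (0.3086 − 0.04193ρ)·Δh = 0
0.3086 − 0.04193ρ = −Δg_obs/Δh = 0.22495
ρ = (0.3086 − 0.22495) / 0.04193 = 1.99 g/cm³

1.99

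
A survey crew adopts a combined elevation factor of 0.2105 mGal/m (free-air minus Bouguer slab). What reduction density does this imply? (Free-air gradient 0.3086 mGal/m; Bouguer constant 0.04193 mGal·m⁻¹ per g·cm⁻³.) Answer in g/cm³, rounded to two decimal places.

0.2105 = 0.3086 − 0.04193 × ρ
ρ = (0.3086 − 0.2105) / 0.04193 = 2.34 g/cm³

2.34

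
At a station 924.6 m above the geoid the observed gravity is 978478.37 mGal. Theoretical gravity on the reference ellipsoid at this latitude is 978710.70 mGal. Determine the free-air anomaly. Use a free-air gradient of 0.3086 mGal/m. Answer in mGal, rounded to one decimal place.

53.0

Free-air correction = 0.3086 × 924.6 = 285.33 mGal
Free-air anomaly = 978478.37 − 978710.70 + (285.33) = 53.00 mGal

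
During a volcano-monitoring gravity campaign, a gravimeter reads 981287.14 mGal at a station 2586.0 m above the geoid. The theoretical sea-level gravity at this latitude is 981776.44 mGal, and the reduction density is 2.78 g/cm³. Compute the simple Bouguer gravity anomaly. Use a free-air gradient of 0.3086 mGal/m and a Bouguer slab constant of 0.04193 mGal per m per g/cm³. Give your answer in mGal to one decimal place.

7.3

Free-air correction = 0.3086 × 2586.0 = 798.04 mGal
Free-air anomaly = 981287.14 − 981776.44 + (798.04) = 308.74 mGal
Bouguer slab correction = 0.04193 × 2.78 × 2586.0 = 301.44 mGal
Simple Bouguer anomaly = 308.74 − (301.44) = 7.30 mGal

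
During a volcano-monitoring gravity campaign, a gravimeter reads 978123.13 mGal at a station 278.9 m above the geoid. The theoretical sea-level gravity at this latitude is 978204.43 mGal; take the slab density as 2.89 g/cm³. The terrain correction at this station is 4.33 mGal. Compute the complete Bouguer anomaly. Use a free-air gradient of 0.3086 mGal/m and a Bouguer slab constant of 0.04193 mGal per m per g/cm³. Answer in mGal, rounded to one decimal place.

Free-air correction = 0.3086 × 278.9 = 86.07 mGal
Free-air anomaly = 978123.13 − 978204.43 + (86.07) = 4.77 mGal
Bouguer slab correction = 0.04193 × 2.89 × 278.9 = 33.80 mGal
Simple Bouguer anomaly = 4.77 − (33.80) = -29.03 mGal
Complete Bouguer anomaly = -29.03 + 4.33 = -24.70 mGal

-24.7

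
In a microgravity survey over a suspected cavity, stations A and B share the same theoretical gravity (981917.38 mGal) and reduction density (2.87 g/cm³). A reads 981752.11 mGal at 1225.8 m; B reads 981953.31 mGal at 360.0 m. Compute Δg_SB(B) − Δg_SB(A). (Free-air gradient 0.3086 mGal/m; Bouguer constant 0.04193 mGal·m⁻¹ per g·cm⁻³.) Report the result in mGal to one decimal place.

38.2

Δg_SB(A) = 981752.11 − 981917.38 + 0.3086×1225.8 − 0.04193×2.87×1225.8 = 65.50 mGal
Δg_SB(B) = 981953.31 − 981917.38 + 0.3086×360.0 − 0.04193×2.87×360.0 = 103.70 mGal
Difference = 103.70 − (65.50) = 38.20 mGal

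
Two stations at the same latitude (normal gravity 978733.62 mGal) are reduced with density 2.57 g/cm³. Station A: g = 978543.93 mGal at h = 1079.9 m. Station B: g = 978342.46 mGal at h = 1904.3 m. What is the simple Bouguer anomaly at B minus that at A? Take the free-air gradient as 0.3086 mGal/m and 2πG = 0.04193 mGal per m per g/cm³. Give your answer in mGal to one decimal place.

-35.9

Δg_SB(A) = 978543.93 − 978733.62 + 0.3086×1079.9 − 0.04193×2.57×1079.9 = 27.20 mGal
Δg_SB(B) = 978342.46 − 978733.62 + 0.3086×1904.3 − 0.04193×2.57×1904.3 = -8.70 mGal
Difference = -8.70 − (27.20) = -35.90 mGal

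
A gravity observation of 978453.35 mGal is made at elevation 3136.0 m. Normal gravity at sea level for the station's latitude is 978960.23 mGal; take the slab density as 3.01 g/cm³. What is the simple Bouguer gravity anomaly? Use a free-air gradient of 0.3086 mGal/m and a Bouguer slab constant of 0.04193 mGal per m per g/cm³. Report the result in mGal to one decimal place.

65.1

Free-air correction = 0.3086 × 3136.0 = 967.77 mGal
Free-air anomaly = 978453.35 − 978960.23 + (967.77) = 460.89 mGal
Bouguer slab correction = 0.04193 × 3.01 × 3136.0 = 395.79 mGal
Simple Bouguer anomaly = 460.89 − (395.79) = 65.10 mGal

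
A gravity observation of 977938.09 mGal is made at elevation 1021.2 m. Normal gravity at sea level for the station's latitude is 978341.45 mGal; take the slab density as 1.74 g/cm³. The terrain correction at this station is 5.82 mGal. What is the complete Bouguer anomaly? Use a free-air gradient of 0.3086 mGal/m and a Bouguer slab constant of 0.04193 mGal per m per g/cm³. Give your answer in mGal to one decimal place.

-156.9

Free-air correction = 0.3086 × 1021.2 = 315.14 mGal
Free-air anomaly = 977938.09 − 978341.45 + (315.14) = -88.22 mGal
Bouguer slab correction = 0.04193 × 1.74 × 1021.2 = 74.50 mGal
Simple Bouguer anomaly = -88.22 − (74.50) = -162.72 mGal
Complete Bouguer anomaly = -162.72 + 5.82 = -156.90 mGal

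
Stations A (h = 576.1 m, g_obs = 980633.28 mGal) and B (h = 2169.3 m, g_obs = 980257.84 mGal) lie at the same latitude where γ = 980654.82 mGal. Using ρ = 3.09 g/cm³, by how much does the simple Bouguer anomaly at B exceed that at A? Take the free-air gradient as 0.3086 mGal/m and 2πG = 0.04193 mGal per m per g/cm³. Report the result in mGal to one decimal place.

Δg_SB(A) = 980633.28 − 980654.82 + 0.3086×576.1 − 0.04193×3.09×576.1 = 81.60 mGal
Δg_SB(B) = 980257.84 − 980654.82 + 0.3086×2169.3 − 0.04193×3.09×2169.3 = -8.60 mGal
Difference = -8.60 − (81.60) = -90.20 mGal

-90.2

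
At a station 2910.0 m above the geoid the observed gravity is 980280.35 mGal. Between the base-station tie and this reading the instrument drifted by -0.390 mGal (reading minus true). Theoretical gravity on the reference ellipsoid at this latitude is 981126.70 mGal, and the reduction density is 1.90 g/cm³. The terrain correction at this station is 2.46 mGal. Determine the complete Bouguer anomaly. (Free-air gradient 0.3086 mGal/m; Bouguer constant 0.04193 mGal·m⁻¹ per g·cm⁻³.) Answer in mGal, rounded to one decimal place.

Drift-corrected reading = 980280.35 − (-0.390) = 980280.740 mGal
Free-air correction = 0.3086 × 2910.0 = 898.03 mGal
Free-air anomaly = 980280.740 − 981126.70 + (898.03) = 52.070 mGal
Bouguer slab correction = 0.04193 × 1.90 × 2910.0 = 231.83 mGal
Simple Bouguer anomaly = 52.070 − (231.83) = -179.760 mGal
Complete Bouguer anomaly = -179.760 + 2.46 = -177.300 mGal

-177.3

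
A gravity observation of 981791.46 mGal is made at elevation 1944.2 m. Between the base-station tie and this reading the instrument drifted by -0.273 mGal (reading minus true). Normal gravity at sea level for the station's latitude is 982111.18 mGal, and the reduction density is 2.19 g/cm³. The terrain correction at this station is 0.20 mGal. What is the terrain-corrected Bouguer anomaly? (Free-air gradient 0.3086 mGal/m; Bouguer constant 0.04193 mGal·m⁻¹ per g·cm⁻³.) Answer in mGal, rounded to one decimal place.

102.2

Drift-corrected reading = 981791.46 − (-0.273) = 981791.733 mGal
Free-air correction = 0.3086 × 1944.2 = 599.98 mGal
Free-air anomaly = 981791.733 − 982111.18 + (599.98) = 280.533 mGal
Bouguer slab correction = 0.04193 × 2.19 × 1944.2 = 178.53 mGal
Simple Bouguer anomaly = 280.533 − (178.53) = 102.003 mGal
Complete Bouguer anomaly = 102.003 + 0.20 = 102.203 mGal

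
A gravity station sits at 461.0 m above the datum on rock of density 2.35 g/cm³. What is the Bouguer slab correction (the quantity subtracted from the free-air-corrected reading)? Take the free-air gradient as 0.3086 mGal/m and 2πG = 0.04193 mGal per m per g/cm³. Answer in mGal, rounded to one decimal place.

45.4

Bouguer slab correction = 0.04193 × 2.35 × 461.0 = 45.4 mGal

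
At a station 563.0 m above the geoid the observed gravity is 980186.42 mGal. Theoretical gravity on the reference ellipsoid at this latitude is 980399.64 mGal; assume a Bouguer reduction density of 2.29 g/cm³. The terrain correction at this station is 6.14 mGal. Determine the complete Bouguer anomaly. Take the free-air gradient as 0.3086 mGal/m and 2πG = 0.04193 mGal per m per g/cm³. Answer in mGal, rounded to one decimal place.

-87.4

Free-air correction = 0.3086 × 563.0 = 173.74 mGal
Free-air anomaly = 980186.42 − 980399.64 + (173.74) = -39.48 mGal
Bouguer slab correction = 0.04193 × 2.29 × 563.0 = 54.06 mGal
Simple Bouguer anomaly = -39.48 − (54.06) = -93.54 mGal
Complete Bouguer anomaly = -93.54 + 6.14 = -87.40 mGal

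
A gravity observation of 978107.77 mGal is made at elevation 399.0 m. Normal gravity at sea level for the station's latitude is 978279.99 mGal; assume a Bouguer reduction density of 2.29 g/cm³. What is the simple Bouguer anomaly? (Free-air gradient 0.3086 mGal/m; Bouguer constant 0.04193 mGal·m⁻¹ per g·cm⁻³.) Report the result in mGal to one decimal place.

Free-air correction = 0.3086 × 399.0 = 123.13 mGal
Free-air anomaly = 978107.77 − 978279.99 + (123.13) = -49.09 mGal
Bouguer slab correction = 0.04193 × 2.29 × 399.0 = 38.31 mGal
Simple Bouguer anomaly = -49.09 − (38.31) = -87.40 mGal

-87.4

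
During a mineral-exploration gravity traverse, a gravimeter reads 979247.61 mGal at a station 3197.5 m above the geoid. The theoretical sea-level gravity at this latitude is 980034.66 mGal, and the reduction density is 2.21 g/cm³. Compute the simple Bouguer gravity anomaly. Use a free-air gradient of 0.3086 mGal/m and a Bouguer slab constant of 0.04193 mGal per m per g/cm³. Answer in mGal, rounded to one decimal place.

-96.6

Free-air correction = 0.3086 × 3197.5 = 986.75 mGal
Free-air anomaly = 979247.61 − 980034.66 + (986.75) = 199.70 mGal
Bouguer slab correction = 0.04193 × 2.21 × 3197.5 = 296.30 mGal
Simple Bouguer anomaly = 199.70 − (296.30) = -96.60 mGal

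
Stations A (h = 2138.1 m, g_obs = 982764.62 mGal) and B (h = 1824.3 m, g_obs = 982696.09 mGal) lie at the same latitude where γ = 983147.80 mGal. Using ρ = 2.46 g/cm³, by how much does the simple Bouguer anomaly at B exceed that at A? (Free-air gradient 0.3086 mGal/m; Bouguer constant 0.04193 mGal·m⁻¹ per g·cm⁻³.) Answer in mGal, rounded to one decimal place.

Δg_SB(A) = 982764.62 − 983147.80 + 0.3086×2138.1 − 0.04193×2.46×2138.1 = 56.10 mGal
Δg_SB(B) = 982696.09 − 983147.80 + 0.3086×1824.3 − 0.04193×2.46×1824.3 = -76.90 mGal
Difference = -76.90 − (56.10) = -133.00 mGal

-133.0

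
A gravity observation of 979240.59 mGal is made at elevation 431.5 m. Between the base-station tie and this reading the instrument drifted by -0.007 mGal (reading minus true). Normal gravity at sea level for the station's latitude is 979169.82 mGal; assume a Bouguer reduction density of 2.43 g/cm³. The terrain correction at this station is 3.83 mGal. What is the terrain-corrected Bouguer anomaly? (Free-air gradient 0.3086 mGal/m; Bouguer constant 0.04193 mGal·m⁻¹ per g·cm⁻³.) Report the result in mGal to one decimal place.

Drift-corrected reading = 979240.59 − (-0.007) = 979240.597 mGal
Free-air correction = 0.3086 × 431.5 = 133.16 mGal
Free-air anomaly = 979240.597 − 979169.82 + (133.16) = 203.937 mGal
Bouguer slab correction = 0.04193 × 2.43 × 431.5 = 43.97 mGal
Simple Bouguer anomaly = 203.937 − (43.97) = 159.967 mGal
Complete Bouguer anomaly = 159.967 + 3.83 = 163.797 mGal

163.8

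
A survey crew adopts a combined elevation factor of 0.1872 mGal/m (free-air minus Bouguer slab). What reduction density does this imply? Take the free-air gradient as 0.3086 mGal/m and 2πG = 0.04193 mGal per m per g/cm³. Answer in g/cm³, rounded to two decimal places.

2.90

0.1872 = 0.3086 − 0.04193 × ρ
ρ = (0.3086 − 0.1872) / 0.04193 = 2.90 g/cm³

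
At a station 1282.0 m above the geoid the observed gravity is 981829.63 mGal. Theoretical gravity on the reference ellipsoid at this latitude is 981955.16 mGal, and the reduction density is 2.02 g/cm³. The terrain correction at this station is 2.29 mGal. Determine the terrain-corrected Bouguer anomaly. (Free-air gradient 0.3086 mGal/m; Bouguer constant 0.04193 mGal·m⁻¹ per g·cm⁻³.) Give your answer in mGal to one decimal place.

Free-air correction = 0.3086 × 1282.0 = 395.63 mGal
Free-air anomaly = 981829.63 − 981955.16 + (395.63) = 270.10 mGal
Bouguer slab correction = 0.04193 × 2.02 × 1282.0 = 108.58 mGal
Simple Bouguer anomaly = 270.10 − (108.58) = 161.52 mGal
Complete Bouguer anomaly = 161.52 + 2.29 = 163.81 mGal

163.8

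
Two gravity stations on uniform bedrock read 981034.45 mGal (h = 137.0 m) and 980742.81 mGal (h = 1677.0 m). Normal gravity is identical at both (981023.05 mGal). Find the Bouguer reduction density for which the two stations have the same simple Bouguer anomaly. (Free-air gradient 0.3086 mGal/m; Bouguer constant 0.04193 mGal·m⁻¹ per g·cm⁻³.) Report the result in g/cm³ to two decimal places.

Δg_obs = 980742.81 − 981034.45 = -291.64 mGal over Δh = 1677.0 − 137.0 = 1540.0 m
Equal Bouguer anomalies ⇒ Δg_obs + (0.3086 − 0.04193ρ)·Δh = 0
0.3086 − 0.04193ρ = −Δg_obs/Δh = 0.18938
ρ = (0.3086 − 0.18938) / 0.04193 = 2.84 g/cm³

2.84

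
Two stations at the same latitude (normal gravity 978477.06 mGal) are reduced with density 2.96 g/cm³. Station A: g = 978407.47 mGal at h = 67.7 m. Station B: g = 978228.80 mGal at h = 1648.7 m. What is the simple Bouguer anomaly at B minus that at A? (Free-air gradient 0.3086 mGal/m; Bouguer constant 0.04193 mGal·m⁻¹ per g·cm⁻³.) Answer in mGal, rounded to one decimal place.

113.0

Δg_SB(A) = 978407.47 − 978477.06 + 0.3086×67.7 − 0.04193×2.96×67.7 = -57.10 mGal
Δg_SB(B) = 978228.80 − 978477.06 + 0.3086×1648.7 − 0.04193×2.96×1648.7 = 55.90 mGal
Difference = 55.90 − (-57.10) = 113.00 mGal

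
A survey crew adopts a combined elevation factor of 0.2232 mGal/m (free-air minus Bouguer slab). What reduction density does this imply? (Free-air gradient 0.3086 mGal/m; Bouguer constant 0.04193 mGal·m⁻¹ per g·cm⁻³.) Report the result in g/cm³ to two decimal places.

2.04

0.2232 = 0.3086 − 0.04193 × ρ
ρ = (0.3086 − 0.2232) / 0.04193 = 2.04 g/cm³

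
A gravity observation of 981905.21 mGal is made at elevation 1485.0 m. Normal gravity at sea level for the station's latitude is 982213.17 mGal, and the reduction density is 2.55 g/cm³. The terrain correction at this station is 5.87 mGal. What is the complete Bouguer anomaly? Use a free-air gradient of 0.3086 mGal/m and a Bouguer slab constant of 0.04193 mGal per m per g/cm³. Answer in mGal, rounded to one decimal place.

Free-air correction = 0.3086 × 1485.0 = 458.27 mGal
Free-air anomaly = 981905.21 − 982213.17 + (458.27) = 150.31 mGal
Bouguer slab correction = 0.04193 × 2.55 × 1485.0 = 158.78 mGal
Simple Bouguer anomaly = 150.31 − (158.78) = -8.47 mGal
Complete Bouguer anomaly = -8.47 + 5.87 = -2.60 mGal

-2.6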